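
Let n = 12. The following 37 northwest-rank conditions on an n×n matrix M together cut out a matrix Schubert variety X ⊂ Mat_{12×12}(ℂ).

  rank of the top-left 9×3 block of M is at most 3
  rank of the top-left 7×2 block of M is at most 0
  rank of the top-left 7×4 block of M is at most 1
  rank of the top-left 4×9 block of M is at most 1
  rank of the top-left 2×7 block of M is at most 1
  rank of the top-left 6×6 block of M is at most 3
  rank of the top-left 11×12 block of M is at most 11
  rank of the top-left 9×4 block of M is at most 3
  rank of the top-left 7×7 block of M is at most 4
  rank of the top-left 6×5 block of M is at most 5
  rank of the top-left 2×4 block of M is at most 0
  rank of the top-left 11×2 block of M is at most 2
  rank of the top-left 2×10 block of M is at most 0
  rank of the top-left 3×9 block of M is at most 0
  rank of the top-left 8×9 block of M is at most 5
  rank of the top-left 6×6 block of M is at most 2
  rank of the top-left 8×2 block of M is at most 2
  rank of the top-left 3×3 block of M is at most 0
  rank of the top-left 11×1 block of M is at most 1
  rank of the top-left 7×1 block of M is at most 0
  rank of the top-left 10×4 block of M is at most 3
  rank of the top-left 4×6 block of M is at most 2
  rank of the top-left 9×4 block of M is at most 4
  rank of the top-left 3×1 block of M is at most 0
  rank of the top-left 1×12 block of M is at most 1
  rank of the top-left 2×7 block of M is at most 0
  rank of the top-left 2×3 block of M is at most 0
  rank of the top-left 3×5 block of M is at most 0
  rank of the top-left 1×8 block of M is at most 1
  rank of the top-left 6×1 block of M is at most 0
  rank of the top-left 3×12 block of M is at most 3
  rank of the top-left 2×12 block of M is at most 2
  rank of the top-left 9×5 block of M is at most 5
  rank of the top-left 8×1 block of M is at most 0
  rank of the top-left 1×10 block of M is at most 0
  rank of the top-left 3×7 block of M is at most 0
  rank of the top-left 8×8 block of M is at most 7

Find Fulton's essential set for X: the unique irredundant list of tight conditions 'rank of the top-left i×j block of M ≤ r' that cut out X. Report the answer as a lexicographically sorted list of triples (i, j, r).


Recovering R(i,j) via the rank-extension bound from the 37 conditions:

  0 0 0 0 0 0 0 0 0 0 1 1
  0 0 0 0 0 0 0 0 0 0 1 2
  0 0 0 0 0 0 0 0 0 1 2 3
  0 0 1 1 1 1 1 1 1 2 3 4
  0 0 1 1 2 2 2 2 2 3 4 5
  0 0 1 1 2 2 3 3 3 4 5 6
  0 0 1 1 2 3 4 4 4 5 6 7
  0 1 2 2 3 4 5 5 5 6 7 8
  1 2 3 3 4 5 6 6 6 7 8 9
  1 2 3 3 4 5 6 7 7 8 9 10
  1 2 3 4 5 6 7 8 8 9 10 11
  1 2 3 4 5 6 7 8 9 10 11 12

so w = (11, 12, 10, 3, 5, 7, 6, 2, 1, 8, 4, 9).

|D(w)|=43, |Ess(w)|=7:

[(2, 10, 0), (3, 9, 0), (6, 6, 2), (7, 2, 0), (7, 4, 1), (8, 1, 0), (10, 4, 3)]


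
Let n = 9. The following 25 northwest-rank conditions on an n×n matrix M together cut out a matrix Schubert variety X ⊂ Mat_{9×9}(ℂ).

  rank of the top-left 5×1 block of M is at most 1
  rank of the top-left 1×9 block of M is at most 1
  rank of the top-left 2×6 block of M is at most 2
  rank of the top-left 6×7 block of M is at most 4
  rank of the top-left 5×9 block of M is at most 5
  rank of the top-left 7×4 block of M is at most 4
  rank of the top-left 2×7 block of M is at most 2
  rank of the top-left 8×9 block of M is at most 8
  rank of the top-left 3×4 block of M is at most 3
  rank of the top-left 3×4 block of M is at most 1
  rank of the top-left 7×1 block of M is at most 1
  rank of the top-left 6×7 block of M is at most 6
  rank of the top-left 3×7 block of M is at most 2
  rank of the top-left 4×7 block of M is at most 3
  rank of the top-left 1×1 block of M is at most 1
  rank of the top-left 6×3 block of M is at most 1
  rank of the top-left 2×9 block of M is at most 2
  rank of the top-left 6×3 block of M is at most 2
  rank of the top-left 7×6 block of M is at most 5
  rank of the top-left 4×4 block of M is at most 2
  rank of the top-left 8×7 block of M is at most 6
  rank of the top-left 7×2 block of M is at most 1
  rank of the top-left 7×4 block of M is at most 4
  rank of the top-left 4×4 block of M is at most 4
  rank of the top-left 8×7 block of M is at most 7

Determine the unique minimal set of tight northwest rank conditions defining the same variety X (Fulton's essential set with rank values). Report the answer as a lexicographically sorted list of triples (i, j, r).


The tightest implied rank at each (i,j), from the 25 conditions:

  1, 1, 1, 1, 1, 1, 1, 1, 1
  1, 1, 1, 1, 2, 2, 2, 2, 2
  1, 1, 1, 1, 2, 2, 2, 3, 3
  1, 1, 1, 2, 3, 3, 3, 4, 4
  1, 1, 1, 2, 3, 4, 4, 5, 5
  1, 1, 1, 2, 3, 4, 4, 5, 6
  1, 1, 2, 3, 4, 5, 5, 6, 7
  1, 2, 3, 4, 5, 6, 6, 7, 8
  1, 2, 3, 4, 5, 6, 7, 8, 9

giving w = (1, 5, 8, 4, 6, 9, 3, 2, 7) via Δ²R.

D(w) has 16 cells with 5 SE-corners; essential set:

[(3, 4, 1), (3, 7, 2), (6, 3, 1), (6, 7, 4), (7, 2, 1)]


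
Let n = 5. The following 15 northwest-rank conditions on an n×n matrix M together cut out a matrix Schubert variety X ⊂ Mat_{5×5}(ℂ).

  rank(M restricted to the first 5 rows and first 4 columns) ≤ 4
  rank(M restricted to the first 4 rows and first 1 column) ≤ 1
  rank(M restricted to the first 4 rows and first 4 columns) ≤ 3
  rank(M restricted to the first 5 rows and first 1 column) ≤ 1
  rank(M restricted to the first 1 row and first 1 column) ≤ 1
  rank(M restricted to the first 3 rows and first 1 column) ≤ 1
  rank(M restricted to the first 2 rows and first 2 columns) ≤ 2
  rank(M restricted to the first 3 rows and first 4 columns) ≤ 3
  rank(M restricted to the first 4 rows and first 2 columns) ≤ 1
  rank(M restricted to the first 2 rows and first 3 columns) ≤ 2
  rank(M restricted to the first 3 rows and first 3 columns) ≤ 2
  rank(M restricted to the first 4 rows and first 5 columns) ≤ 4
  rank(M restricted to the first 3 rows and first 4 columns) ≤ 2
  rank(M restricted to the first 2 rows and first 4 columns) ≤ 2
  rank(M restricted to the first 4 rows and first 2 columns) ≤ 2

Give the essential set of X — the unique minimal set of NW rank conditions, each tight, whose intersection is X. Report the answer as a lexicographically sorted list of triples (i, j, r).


Recovering R(i,j) via the rank-extension bound from the 15 conditions:

  R[1]: 1  1  1  1  1
  R[2]: 1  1  2  2  2
  R[3]: 1  1  2  2  3
  R[4]: 1  1  2  3  4
  R[5]: 1  2  3  4  5

giving w = (1, 3, 5, 4, 2) via Δ²R.

2 SE-corners of the 4-cell Rothe diagram give Ess(w):

[(3, 4, 2), (4, 2, 1)]


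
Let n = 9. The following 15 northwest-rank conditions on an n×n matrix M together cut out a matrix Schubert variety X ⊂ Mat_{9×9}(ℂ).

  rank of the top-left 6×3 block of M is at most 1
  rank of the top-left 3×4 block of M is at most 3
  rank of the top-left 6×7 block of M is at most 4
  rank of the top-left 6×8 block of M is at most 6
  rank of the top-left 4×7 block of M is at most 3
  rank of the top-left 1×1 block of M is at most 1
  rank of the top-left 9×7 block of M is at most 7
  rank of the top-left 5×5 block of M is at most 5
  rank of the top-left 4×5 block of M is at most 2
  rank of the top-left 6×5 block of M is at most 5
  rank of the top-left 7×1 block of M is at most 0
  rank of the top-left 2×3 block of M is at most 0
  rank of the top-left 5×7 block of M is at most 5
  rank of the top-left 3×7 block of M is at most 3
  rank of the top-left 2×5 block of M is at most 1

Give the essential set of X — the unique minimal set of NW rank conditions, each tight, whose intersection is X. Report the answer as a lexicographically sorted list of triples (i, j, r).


Propagating the 15 rank bounds to every northwest block:

  0, 0, 0, 1, 1, 1, 1, 1, 1
  0, 0, 0, 1, 1, 2, 2, 2, 2
  0, 1, 1, 2, 2, 3, 3, 3, 3
  0, 1, 1, 2, 2, 3, 3, 4, 4
  0, 1, 1, 2, 3, 4, 4, 5, 5
  0, 1, 1, 2, 3, 4, 4, 5, 6
  0, 1, 2, 3, 4, 5, 5, 6, 7
  1, 2, 3, 4, 5, 6, 6, 7, 8
  1, 2, 3, 4, 5, 6, 7, 8, 9

giving w = (4, 6, 2, 8, 5, 9, 3, 1, 7) via Δ²R.

Rothe diagram D(w) (18 cells), 7 SE-corners (essential conditions):

[(2, 3, 0), (2, 5, 1), (4, 5, 2), (4, 7, 3), (6, 3, 1), (6, 7, 4), (7, 1, 0)]


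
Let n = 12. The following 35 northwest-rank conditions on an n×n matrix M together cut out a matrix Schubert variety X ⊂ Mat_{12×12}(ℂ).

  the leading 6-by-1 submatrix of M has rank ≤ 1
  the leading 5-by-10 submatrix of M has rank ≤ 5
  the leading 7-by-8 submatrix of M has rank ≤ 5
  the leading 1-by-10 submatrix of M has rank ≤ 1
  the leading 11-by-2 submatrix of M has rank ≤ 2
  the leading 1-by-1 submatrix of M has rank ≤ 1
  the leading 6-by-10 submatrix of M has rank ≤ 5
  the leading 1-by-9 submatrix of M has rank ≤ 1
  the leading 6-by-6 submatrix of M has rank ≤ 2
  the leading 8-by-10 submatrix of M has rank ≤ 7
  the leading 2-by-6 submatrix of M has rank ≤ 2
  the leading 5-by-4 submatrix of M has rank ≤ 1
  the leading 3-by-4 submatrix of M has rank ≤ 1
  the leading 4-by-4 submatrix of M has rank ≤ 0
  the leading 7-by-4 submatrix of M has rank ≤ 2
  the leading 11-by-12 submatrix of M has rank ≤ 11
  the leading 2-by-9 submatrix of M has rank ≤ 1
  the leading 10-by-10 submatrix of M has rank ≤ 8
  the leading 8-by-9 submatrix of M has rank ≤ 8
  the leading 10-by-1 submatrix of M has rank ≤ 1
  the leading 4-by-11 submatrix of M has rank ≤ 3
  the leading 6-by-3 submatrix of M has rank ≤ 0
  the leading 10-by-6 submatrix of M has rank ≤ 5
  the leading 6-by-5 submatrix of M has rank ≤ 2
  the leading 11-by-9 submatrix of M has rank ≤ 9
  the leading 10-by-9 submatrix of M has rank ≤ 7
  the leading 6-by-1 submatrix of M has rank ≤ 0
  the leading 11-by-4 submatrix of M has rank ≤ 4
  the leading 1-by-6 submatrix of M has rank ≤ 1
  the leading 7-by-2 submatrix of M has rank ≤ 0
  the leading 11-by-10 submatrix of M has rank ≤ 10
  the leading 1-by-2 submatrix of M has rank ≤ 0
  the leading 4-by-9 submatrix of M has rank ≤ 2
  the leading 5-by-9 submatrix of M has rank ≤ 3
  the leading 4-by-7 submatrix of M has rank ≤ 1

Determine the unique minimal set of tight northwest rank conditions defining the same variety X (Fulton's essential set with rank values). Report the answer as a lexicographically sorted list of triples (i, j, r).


The tightest implied rank at each (i,j), from the 35 conditions:

  0, 0, 0, 0, 1, 1, 1, 1, 1, 1, 1, 1
  0, 0, 0, 0, 1, 1, 1, 1, 1, 2, 2, 2
  0, 0, 0, 0, 1, 1, 1, 2, 2, 3, 3, 3
  0, 0, 0, 0, 1, 1, 1, 2, 2, 3, 3, 4
  0, 0, 0, 1, 2, 2, 2, 3, 3, 4, 4, 5
  0, 0, 0, 1, 2, 2, 3, 4, 4, 5, 5, 6
  0, 0, 1, 2, 3, 3, 4, 5, 5, 6, 6, 7
  1, 1, 2, 3, 4, 4, 5, 6, 6, 7, 7, 8
  1, 2, 3, 4, 5, 5, 6, 7, 7, 8, 8, 9
  1, 2, 3, 4, 5, 5, 6, 7, 7, 8, 9, 10
  1, 2, 3, 4, 5, 6, 7, 8, 8, 9, 10, 11
  1, 2, 3, 4, 5, 6, 7, 8, 9, 10, 11, 12

reading off 1-entries of Δ²R: w = (5, 10, 8, 12, 4, 7, 3, 1, 2, 11, 6, 9).

Rothe diagram D(w) (37 cells), 10 SE-corners (essential conditions):

[(2, 9, 1), (4, 4, 0), (4, 7, 1), (4, 9, 2), (4, 11, 3), (6, 3, 0), (6, 6, 2), (7, 2, 0), (10, 6, 5), (10, 9, 7)]


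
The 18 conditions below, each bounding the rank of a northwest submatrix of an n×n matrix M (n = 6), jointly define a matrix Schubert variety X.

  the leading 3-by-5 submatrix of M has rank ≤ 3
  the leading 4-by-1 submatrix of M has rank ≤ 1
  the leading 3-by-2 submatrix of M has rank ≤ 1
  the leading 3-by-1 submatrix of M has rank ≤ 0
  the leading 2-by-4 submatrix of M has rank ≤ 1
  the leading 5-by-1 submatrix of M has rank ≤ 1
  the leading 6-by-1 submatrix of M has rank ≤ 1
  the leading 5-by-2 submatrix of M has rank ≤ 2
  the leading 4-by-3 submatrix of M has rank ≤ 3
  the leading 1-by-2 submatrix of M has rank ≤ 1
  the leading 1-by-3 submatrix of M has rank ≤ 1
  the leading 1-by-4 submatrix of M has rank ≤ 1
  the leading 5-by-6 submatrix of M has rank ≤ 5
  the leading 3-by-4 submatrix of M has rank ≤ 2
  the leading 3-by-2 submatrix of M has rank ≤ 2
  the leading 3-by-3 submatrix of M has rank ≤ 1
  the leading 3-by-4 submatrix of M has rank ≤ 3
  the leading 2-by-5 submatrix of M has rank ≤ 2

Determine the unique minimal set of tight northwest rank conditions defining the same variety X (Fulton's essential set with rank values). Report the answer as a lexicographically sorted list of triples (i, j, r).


Recovering R(i,j) via the rank-extension bound from the 18 conditions:

  0 | 1 | 1 | 1 | 1 | 1
  0 | 1 | 1 | 1 | 2 | 2
  0 | 1 | 1 | 2 | 3 | 3
  1 | 2 | 2 | 3 | 4 | 4
  1 | 2 | 3 | 4 | 5 | 5
  1 | 2 | 3 | 4 | 5 | 6

hence w(1..6) = (2, 5, 4, 1, 3, 6).

D(w) has 6 cells with 3 SE-corners; essential set:

[(2, 4, 1), (3, 1, 0), (3, 3, 1)]


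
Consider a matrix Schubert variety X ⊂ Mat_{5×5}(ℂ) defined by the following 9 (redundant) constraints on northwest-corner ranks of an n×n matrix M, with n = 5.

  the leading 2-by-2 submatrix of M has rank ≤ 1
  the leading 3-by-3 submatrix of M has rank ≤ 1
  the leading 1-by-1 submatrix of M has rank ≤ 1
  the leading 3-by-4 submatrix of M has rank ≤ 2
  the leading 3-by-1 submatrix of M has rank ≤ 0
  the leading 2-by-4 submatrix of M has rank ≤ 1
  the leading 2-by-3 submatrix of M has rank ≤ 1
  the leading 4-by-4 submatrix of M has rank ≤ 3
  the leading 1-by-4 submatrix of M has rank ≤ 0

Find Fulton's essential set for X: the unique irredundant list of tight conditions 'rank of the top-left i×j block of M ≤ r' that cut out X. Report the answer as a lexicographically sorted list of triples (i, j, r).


Propagating the 9 rank bounds to every northwest block:

  0 0 0 0 1
  0 1 1 1 2
  0 1 1 2 3
  1 2 2 3 4
  1 2 3 4 5

giving w = (5, 2, 4, 1, 3) via Δ²R.

Fulton essential set (3 of the 7 Rothe cells):

[(1, 4, 0), (3, 1, 0), (3, 3, 1)]


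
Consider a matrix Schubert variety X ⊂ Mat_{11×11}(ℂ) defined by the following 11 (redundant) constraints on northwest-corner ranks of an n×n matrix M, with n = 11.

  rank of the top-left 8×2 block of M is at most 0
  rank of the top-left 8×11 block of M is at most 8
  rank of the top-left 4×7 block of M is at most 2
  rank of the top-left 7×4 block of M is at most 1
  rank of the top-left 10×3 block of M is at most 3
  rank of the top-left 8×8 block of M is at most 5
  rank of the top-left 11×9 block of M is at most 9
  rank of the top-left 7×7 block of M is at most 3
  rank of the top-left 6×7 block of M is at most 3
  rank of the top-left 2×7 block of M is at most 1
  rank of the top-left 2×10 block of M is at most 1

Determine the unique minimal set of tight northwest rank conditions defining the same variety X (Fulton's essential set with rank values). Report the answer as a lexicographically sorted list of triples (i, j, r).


Computing R[i][j] = min implied NW-rank bound (n=11, 11 conditions):

  0 | 0 | 1 | 1 | 1 | 1 | 1 | 1 | 1 | 1 | 1
  0 | 0 | 1 | 1 | 1 | 1 | 1 | 1 | 1 | 1 | 2
  0 | 0 | 1 | 1 | 2 | 2 | 2 | 2 | 2 | 2 | 3
  0 | 0 | 1 | 1 | 2 | 2 | 2 | 3 | 3 | 3 | 4
  0 | 0 | 1 | 1 | 2 | 3 | 3 | 4 | 4 | 4 | 5
  0 | 0 | 1 | 1 | 2 | 3 | 3 | 4 | 5 | 5 | 6
  0 | 0 | 1 | 1 | 2 | 3 | 3 | 4 | 5 | 6 | 7
  0 | 0 | 1 | 2 | 3 | 4 | 4 | 5 | 6 | 7 | 8
  1 | 1 | 2 | 3 | 4 | 5 | 5 | 6 | 7 | 8 | 9
  1 | 2 | 3 | 4 | 5 | 6 | 6 | 7 | 8 | 9 | 10
  1 | 2 | 3 | 4 | 5 | 6 | 7 | 8 | 9 | 10 | 11

second differences of R give the permutation w = (3, 11, 5, 8, 6, 9, 10, 4, 1, 2, 7).

Fulton essential set (5 of the 32 Rothe cells):

[(2, 10, 1), (4, 7, 2), (7, 4, 1), (7, 7, 3), (8, 2, 0)]


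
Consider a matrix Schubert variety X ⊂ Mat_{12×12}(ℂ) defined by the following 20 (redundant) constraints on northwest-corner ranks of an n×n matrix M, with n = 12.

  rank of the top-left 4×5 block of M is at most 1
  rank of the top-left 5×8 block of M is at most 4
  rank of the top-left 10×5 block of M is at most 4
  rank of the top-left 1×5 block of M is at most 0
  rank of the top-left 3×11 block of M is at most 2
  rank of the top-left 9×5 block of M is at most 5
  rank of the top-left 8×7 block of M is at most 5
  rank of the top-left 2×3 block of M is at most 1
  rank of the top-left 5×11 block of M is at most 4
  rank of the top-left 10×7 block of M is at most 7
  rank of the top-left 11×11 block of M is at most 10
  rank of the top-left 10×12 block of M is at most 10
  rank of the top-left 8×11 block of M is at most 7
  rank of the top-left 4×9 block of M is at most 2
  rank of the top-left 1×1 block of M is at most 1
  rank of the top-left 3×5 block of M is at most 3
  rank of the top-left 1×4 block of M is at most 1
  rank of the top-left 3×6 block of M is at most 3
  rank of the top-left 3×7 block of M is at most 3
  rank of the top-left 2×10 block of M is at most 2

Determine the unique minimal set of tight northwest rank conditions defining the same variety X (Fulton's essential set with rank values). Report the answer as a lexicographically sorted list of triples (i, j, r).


Reconstructing r_w from the 20 given conditions:

  R[1]: 0 0 0 0 0 1 1 1 1 1 1 1
  R[2]: 1 1 1 1 1 2 2 2 2 2 2 2
  R[3]: 1 1 1 1 1 2 2 2 2 2 2 3
  R[4]: 1 1 1 1 1 2 2 2 2 3 3 4
  R[5]: 1 2 2 2 2 3 3 3 3 4 4 5
  R[6]: 1 2 3 3 3 4 4 4 4 5 5 6
  R[7]: 1 2 3 4 4 5 5 5 5 6 6 7
  R[8]: 1 2 3 4 4 5 5 6 6 7 7 8
  R[9]: 1 2 3 4 4 5 6 7 7 8 8 9
  R[10]: 1 2 3 4 4 5 6 7 8 9 9 10
  R[11]: 1 2 3 4 5 6 7 8 9 10 10 11
  R[12]: 1 2 3 4 5 6 7 8 9 10 11 12

giving w = (6, 1, 12, 10, 2, 3, 4, 8, 7, 9, 5, 11) via Δ²R.

|D(w)|=25, |Ess(w)|=6:

[(1, 5, 0), (3, 11, 2), (4, 5, 1), (4, 9, 2), (8, 7, 5), (10, 5, 4)]


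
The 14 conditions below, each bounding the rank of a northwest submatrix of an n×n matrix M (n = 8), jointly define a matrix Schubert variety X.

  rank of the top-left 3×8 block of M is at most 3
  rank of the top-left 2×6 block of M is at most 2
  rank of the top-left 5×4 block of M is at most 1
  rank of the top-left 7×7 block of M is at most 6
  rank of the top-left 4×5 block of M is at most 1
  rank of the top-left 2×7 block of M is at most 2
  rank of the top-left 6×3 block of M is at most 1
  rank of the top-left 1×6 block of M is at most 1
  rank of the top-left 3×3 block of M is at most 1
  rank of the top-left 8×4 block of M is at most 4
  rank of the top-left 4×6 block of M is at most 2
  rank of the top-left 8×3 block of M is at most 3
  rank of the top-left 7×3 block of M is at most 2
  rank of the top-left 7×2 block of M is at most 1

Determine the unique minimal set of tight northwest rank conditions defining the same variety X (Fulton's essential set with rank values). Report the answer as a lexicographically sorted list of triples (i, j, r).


The tightest implied rank at each (i,j), from the 14 conditions:

  1 | 1 | 1 | 1 | 1 | 1 | 1 | 1
  1 | 1 | 1 | 1 | 1 | 2 | 2 | 2
  1 | 1 | 1 | 1 | 1 | 2 | 3 | 3
  1 | 1 | 1 | 1 | 1 | 2 | 3 | 4
  1 | 1 | 1 | 1 | 2 | 3 | 4 | 5
  1 | 1 | 1 | 2 | 3 | 4 | 5 | 6
  1 | 1 | 2 | 3 | 4 | 5 | 6 | 7
  1 | 2 | 3 | 4 | 5 | 6 | 7 | 8

giving w = (1, 6, 7, 8, 5, 4, 3, 2) via Δ²R.

4 SE-corners of the 18-cell Rothe diagram give Ess(w):

[(4, 5, 1), (5, 4, 1), (6, 3, 1), (7, 2, 1)]


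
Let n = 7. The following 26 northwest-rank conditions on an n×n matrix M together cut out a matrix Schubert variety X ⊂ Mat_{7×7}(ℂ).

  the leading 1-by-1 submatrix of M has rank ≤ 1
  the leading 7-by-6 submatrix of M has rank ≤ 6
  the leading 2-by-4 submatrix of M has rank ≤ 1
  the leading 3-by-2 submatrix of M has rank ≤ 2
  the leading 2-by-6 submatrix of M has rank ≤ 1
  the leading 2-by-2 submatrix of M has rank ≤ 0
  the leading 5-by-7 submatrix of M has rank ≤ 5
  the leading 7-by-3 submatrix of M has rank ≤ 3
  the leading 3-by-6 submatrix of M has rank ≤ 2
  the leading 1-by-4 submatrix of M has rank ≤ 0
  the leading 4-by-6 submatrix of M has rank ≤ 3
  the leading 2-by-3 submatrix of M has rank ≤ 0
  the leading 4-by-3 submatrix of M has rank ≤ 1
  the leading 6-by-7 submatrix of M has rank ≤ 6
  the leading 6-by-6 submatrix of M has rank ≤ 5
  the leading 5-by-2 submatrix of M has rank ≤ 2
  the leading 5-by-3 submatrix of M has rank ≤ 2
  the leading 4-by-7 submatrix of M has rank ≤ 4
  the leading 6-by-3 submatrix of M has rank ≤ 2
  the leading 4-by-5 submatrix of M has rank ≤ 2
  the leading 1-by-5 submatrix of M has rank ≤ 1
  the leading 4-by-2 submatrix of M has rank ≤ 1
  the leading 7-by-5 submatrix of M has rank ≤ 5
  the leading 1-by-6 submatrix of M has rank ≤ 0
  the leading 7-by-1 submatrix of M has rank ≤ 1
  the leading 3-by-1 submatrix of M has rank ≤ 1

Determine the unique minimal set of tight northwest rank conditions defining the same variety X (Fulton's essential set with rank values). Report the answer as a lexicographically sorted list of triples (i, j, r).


Computing R[i][j] = min implied NW-rank bound (n=7, 26 conditions):

  0, 0, 0, 0, 0, 0, 1
  0, 0, 0, 1, 1, 1, 2
  1, 1, 1, 2, 2, 2, 3
  1, 1, 1, 2, 2, 3, 4
  1, 2, 2, 3, 3, 4, 5
  1, 2, 2, 3, 4, 5, 6
  1, 2, 3, 4, 5, 6, 7

second differences of R give the permutation w = (7, 4, 1, 6, 2, 5, 3).

|D(w)|=13, |Ess(w)|=5:

[(1, 6, 0), (2, 3, 0), (4, 3, 1), (4, 5, 2), (6, 3, 2)]


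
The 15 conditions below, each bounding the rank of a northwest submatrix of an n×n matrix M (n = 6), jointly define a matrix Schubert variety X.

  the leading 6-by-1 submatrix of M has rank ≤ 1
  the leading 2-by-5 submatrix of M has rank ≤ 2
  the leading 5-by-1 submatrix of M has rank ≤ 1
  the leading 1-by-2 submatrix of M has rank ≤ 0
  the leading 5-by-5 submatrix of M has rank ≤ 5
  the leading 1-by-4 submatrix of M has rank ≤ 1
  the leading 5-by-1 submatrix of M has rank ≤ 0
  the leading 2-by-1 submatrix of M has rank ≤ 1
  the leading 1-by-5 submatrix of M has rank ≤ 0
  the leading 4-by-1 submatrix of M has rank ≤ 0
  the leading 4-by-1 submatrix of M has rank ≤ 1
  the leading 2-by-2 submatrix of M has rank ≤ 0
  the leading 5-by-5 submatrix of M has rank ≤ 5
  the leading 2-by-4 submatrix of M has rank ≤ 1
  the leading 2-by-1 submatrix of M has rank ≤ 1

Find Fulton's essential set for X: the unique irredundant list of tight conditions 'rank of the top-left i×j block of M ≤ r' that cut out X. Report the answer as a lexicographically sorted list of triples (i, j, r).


The tightest implied rank at each (i,j), from the 15 conditions:

  R[1]: 0 | 0 | 0 | 0 | 0 | 1
  R[2]: 0 | 0 | 1 | 1 | 1 | 2
  R[3]: 0 | 1 | 2 | 2 | 2 | 3
  R[4]: 0 | 1 | 2 | 3 | 3 | 4
  R[5]: 0 | 1 | 2 | 3 | 4 | 5
  R[6]: 1 | 2 | 3 | 4 | 5 | 6

so w = (6, 3, 2, 4, 5, 1).

3 SE-corners of the 10-cell Rothe diagram give Ess(w):

[(1, 5, 0), (2, 2, 0), (5, 1, 0)]


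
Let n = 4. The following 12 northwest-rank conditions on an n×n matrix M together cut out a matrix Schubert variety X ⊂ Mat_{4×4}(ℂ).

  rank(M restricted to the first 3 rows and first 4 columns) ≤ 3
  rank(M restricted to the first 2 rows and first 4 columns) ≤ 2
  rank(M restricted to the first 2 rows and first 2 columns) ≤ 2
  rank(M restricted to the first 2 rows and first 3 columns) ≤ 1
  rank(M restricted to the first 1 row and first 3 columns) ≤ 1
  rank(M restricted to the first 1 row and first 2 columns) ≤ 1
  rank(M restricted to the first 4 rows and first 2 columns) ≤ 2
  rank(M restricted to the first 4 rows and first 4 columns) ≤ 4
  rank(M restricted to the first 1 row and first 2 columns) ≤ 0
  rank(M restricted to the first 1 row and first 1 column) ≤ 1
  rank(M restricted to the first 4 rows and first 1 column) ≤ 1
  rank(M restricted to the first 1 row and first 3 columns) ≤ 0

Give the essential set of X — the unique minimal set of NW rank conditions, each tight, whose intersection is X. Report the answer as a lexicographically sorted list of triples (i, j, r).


Propagating the 12 rank bounds to every northwest block:

  R[1]: 0 | 0 | 0 | 1
  R[2]: 1 | 1 | 1 | 2
  R[3]: 1 | 2 | 2 | 3
  R[4]: 1 | 2 | 3 | 4

reading off 1-entries of Δ²R: w = (4, 1, 2, 3).

Rothe diagram D(w) (3 cells), 1 SE-corner (essential condition):

[(1, 3, 0)]


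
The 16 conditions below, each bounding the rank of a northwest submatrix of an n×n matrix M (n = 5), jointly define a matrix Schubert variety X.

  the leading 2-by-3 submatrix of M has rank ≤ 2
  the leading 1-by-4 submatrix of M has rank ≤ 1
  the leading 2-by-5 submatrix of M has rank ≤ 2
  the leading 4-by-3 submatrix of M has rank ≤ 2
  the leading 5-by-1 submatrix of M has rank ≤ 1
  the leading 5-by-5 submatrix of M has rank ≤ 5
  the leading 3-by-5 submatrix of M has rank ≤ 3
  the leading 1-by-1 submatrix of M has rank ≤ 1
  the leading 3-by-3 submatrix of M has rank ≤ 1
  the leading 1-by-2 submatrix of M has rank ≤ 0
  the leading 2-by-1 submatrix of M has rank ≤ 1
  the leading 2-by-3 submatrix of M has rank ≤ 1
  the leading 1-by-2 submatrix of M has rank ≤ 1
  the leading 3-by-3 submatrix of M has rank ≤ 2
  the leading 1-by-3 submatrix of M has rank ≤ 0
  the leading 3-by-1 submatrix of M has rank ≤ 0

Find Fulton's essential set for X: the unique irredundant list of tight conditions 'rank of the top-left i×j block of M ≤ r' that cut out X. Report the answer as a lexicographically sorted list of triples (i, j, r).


The tightest implied rank at each (i,j), from the 16 conditions:

  R[1]: 0 0 0 1 1
  R[2]: 0 1 1 2 2
  R[3]: 0 1 1 2 3
  R[4]: 1 2 2 3 4
  R[5]: 1 2 3 4 5

second differences of R give the permutation w = (4, 2, 5, 1, 3).

|D(w)|=6, |Ess(w)|=3:

[(1, 3, 0), (3, 1, 0), (3, 3, 1)]


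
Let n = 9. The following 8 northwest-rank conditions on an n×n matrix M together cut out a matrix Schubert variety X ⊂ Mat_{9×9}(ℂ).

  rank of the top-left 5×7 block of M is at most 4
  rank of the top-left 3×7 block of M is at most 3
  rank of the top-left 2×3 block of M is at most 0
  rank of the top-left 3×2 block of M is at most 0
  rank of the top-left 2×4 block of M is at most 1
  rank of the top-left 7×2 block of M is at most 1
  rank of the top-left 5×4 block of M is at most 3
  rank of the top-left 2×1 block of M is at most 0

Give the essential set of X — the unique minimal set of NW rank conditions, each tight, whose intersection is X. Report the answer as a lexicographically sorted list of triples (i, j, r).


Computing R[i][j] = min implied NW-rank bound (n=9, 8 conditions):

  row 1: 0, 0, 0, 1, 1, 1, 1, 1, 1
  row 2: 0, 0, 0, 1, 2, 2, 2, 2, 2
  row 3: 0, 0, 1, 2, 3, 3, 3, 3, 3
  row 4: 1, 1, 2, 3, 4, 4, 4, 4, 4
  row 5: 1, 1, 2, 3, 4, 4, 4, 5, 5
  row 6: 1, 1, 2, 3, 4, 5, 5, 6, 6
  row 7: 1, 1, 2, 3, 4, 5, 6, 7, 7
  row 8: 1, 2, 3, 4, 5, 6, 7, 8, 8
  row 9: 1, 2, 3, 4, 5, 6, 7, 8, 9

reading off 1-entries of Δ²R: w = (4, 5, 3, 1, 8, 6, 7, 2, 9).

ℓ(w)=13; the 4 essential cells (i,j,r):

[(2, 3, 0), (3, 2, 0), (5, 7, 4), (7, 2, 1)]


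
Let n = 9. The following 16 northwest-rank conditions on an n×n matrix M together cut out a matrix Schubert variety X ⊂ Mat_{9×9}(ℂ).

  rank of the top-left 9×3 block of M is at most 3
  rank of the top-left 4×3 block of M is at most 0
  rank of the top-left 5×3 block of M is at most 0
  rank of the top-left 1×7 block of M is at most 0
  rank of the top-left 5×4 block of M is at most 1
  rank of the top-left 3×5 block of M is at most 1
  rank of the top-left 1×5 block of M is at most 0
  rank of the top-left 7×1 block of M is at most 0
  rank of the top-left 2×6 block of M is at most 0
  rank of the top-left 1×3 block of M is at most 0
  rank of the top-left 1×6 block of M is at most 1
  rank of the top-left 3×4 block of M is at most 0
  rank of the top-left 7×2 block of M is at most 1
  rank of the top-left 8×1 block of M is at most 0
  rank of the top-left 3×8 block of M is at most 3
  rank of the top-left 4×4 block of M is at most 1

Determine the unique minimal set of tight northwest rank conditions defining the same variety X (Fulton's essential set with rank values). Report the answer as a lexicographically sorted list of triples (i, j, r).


Propagating the 16 rank bounds to every northwest block:

  0 0 0 0 0 0 0 1 1
  0 0 0 0 0 0 1 2 2
  0 0 0 0 1 1 2 3 3
  0 0 0 1 2 2 3 4 4
  0 0 0 1 2 3 4 5 5
  0 1 1 2 3 4 5 6 6
  0 1 2 3 4 5 6 7 7
  0 1 2 3 4 5 6 7 8
  1 2 3 4 5 6 7 8 9

so w = (8, 7, 5, 4, 6, 2, 3, 9, 1).

ℓ(w)=26; the 5 essential cells (i,j,r):

[(1, 7, 0), (2, 6, 0), (3, 4, 0), (5, 3, 0), (8, 1, 0)]


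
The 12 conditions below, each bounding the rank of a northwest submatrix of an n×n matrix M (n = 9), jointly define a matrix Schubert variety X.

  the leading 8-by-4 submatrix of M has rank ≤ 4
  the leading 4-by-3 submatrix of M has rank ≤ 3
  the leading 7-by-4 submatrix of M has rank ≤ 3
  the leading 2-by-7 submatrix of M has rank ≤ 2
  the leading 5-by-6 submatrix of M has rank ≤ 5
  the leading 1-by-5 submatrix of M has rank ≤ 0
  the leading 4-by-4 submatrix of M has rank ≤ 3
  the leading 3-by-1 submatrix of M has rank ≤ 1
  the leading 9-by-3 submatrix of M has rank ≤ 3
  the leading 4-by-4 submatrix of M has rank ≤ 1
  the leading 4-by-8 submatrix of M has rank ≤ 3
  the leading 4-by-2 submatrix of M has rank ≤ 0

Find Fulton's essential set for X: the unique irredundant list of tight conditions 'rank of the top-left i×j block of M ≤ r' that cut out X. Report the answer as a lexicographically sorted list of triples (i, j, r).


The tightest implied rank at each (i,j), from the 12 conditions:

  i=1: 0, 0, 0, 0, 0, 1, 1, 1, 1
  i=2: 0, 0, 1, 1, 1, 2, 2, 2, 2
  i=3: 0, 0, 1, 1, 2, 3, 3, 3, 3
  i=4: 0, 0, 1, 1, 2, 3, 3, 3, 4
  i=5: 1, 1, 2, 2, 3, 4, 4, 4, 5
  i=6: 1, 2, 3, 3, 4, 5, 5, 5, 6
  i=7: 1, 2, 3, 3, 4, 5, 6, 6, 7
  i=8: 1, 2, 3, 4, 5, 6, 7, 7, 8
  i=9: 1, 2, 3, 4, 5, 6, 7, 8, 9

second differences of R give the permutation w = (6, 3, 5, 9, 1, 2, 7, 4, 8).

5 SE-corners of the 16-cell Rothe diagram give Ess(w):

[(1, 5, 0), (4, 2, 0), (4, 4, 1), (4, 8, 3), (7, 4, 3)]


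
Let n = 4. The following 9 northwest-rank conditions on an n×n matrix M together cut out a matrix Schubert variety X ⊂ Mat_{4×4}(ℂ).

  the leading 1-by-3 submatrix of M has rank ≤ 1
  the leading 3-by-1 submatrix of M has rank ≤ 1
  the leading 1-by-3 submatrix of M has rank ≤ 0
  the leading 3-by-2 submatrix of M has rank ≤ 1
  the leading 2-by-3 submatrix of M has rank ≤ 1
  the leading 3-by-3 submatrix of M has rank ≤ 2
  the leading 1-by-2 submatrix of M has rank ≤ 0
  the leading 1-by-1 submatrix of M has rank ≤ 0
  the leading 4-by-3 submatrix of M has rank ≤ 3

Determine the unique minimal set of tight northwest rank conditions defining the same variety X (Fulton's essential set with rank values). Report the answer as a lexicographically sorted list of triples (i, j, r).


Reconstructing r_w from the 9 given conditions:

  row 1: 0, 0, 0, 1
  row 2: 1, 1, 1, 2
  row 3: 1, 1, 2, 3
  row 4: 1, 2, 3, 4

the unique w with this rank table is (4, 1, 3, 2).

Rothe diagram D(w) (4 cells), 2 SE-corners (essential conditions):

[(1, 3, 0), (3, 2, 1)]


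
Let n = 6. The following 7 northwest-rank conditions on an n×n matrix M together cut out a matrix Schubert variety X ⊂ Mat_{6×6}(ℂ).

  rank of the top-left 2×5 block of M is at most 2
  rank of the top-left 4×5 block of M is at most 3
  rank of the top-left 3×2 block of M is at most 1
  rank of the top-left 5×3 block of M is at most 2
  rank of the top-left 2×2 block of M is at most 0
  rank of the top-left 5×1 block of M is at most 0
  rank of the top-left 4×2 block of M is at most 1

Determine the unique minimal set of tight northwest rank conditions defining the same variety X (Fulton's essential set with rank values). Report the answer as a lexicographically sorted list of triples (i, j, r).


Reconstructing r_w from the 7 given conditions:

  row 1: 0, 0, 1, 1, 1, 1
  row 2: 0, 0, 1, 2, 2, 2
  row 3: 0, 1, 2, 3, 3, 3
  row 4: 0, 1, 2, 3, 3, 4
  row 5: 0, 1, 2, 3, 4, 5
  row 6: 1, 2, 3, 4, 5, 6

giving w = (3, 4, 2, 6, 5, 1) via Δ²R.

Fulton essential set (3 of the 8 Rothe cells):

[(2, 2, 0), (4, 5, 3), (5, 1, 0)]


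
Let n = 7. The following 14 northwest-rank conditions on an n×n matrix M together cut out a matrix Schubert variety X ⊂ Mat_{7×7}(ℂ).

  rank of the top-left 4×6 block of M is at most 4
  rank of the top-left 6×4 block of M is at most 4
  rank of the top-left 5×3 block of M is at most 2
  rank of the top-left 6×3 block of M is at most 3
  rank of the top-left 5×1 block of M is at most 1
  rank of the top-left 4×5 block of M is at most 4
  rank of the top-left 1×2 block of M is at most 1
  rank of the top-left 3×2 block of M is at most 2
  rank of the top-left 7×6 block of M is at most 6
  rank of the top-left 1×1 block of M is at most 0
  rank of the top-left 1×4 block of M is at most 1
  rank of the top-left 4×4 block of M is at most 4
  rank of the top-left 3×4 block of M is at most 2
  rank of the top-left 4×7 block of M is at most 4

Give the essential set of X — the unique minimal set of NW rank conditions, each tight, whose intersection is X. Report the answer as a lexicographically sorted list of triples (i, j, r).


The tightest implied rank at each (i,j), from the 14 conditions:

  row 1: 0  1  1  1  1  1  1
  row 2: 1  2  2  2  2  2  2
  row 3: 1  2  2  2  3  3  3
  row 4: 1  2  2  3  4  4  4
  row 5: 1  2  2  3  4  5  5
  row 6: 1  2  3  4  5  6  6
  row 7: 1  2  3  4  5  6  7

second differences of R give the permutation w = (2, 1, 5, 4, 6, 3, 7).

Rothe diagram D(w) (5 cells), 3 SE-corners (essential conditions):

[(1, 1, 0), (3, 4, 2), (5, 3, 2)]


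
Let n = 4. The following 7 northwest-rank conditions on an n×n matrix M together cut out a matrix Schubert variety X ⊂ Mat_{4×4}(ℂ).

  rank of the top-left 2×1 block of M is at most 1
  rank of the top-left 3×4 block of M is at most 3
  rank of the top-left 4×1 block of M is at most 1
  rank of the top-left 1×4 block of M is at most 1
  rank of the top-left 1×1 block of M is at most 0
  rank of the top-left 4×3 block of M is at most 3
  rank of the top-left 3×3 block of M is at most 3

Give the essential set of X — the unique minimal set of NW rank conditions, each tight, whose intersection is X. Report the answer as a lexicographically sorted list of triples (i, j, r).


Recovering R(i,j) via the rank-extension bound from the 7 conditions:

  R[1]: 0  1  1  1
  R[2]: 1  2  2  2
  R[3]: 1  2  3  3
  R[4]: 1  2  3  4

reading off 1-entries of Δ²R: w = (2, 1, 3, 4).

Rothe diagram D(w) (1 cell), 1 SE-corner (essential condition):

[(1, 1, 0)]


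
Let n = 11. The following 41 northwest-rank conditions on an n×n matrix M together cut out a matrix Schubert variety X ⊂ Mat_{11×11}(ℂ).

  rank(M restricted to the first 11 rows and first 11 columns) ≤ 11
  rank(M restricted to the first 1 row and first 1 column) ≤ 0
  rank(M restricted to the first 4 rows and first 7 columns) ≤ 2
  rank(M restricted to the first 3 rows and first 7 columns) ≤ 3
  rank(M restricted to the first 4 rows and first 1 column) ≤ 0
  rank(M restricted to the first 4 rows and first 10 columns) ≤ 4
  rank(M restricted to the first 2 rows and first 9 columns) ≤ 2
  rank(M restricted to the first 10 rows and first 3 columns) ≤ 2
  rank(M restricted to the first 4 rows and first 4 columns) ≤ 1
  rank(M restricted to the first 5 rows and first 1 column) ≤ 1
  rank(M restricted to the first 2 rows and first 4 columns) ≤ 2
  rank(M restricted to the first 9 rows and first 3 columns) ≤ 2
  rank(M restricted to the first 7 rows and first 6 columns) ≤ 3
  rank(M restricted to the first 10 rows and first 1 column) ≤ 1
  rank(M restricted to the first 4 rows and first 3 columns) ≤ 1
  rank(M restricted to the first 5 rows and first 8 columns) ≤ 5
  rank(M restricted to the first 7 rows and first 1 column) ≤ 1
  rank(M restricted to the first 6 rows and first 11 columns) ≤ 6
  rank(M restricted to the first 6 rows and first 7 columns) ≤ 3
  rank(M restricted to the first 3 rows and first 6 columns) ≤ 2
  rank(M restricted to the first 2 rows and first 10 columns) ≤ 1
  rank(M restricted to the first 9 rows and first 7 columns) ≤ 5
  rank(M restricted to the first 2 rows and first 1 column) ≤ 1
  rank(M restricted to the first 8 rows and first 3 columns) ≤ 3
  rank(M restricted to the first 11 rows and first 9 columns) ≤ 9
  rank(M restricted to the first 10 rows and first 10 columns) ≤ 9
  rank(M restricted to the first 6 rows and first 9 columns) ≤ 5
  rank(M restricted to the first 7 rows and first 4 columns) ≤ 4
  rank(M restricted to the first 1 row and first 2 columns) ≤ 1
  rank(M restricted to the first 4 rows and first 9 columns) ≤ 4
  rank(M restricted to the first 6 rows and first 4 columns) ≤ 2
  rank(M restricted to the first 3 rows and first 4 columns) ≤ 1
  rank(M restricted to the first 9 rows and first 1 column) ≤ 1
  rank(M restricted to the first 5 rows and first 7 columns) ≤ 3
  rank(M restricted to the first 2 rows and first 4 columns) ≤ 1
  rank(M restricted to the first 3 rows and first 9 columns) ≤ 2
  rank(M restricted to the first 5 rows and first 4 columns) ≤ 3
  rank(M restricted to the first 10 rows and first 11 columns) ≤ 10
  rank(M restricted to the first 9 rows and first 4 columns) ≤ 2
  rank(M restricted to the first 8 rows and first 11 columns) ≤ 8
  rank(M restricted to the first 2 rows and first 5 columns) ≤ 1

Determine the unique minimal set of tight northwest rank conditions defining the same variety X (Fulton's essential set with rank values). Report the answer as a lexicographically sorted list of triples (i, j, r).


The tightest implied rank at each (i,j), from the 41 conditions:

  row 1: 0, 1, 1, 1, 1, 1, 1, 1, 1, 1, 1
  row 2: 0, 1, 1, 1, 1, 1, 1, 1, 1, 1, 2
  row 3: 0, 1, 1, 1, 2, 2, 2, 2, 2, 2, 3
  row 4: 0, 1, 1, 1, 2, 2, 2, 3, 3, 3, 4
  row 5: 1, 2, 2, 2, 3, 3, 3, 4, 4, 4, 5
  row 6: 1, 2, 2, 2, 3, 3, 3, 4, 5, 5, 6
  row 7: 1, 2, 2, 2, 3, 3, 4, 5, 6, 6, 7
  row 8: 1, 2, 2, 2, 3, 4, 5, 6, 7, 7, 8
  row 9: 1, 2, 2, 2, 3, 4, 5, 6, 7, 8, 9
  row 10: 1, 2, 2, 3, 4, 5, 6, 7, 8, 9, 10
  row 11: 1, 2, 3, 4, 5, 6, 7, 8, 9, 10, 11

so w = (2, 11, 5, 8, 1, 9, 7, 6, 10, 4, 3).

ℓ(w)=30; the 8 essential cells (i,j,r):

[(2, 10, 1), (4, 1, 0), (4, 4, 1), (4, 7, 2), (6, 7, 3), (7, 6, 3), (9, 4, 2), (10, 3, 2)]


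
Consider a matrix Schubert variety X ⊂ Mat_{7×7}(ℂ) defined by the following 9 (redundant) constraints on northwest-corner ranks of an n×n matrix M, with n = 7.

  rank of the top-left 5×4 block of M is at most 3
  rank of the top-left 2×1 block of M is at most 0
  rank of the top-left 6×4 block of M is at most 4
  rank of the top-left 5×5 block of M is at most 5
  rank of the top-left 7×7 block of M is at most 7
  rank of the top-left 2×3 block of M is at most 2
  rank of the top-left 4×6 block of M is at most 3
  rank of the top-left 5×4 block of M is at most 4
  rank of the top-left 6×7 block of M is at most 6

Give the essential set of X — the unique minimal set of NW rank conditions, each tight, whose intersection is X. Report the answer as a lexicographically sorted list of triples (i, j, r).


Rank table r_w(7×7) implied by the 9 constraints:

  R[1]: 0 1 1 1 1 1 1
  R[2]: 0 1 2 2 2 2 2
  R[3]: 1 2 3 3 3 3 3
  R[4]: 1 2 3 3 3 3 4
  R[5]: 1 2 3 3 4 4 5
  R[6]: 1 2 3 4 5 5 6
  R[7]: 1 2 3 4 5 6 7

giving w = (2, 3, 1, 7, 5, 4, 6) via Δ²R.

Fulton essential set (3 of the 6 Rothe cells):

[(2, 1, 0), (4, 6, 3), (5, 4, 3)]


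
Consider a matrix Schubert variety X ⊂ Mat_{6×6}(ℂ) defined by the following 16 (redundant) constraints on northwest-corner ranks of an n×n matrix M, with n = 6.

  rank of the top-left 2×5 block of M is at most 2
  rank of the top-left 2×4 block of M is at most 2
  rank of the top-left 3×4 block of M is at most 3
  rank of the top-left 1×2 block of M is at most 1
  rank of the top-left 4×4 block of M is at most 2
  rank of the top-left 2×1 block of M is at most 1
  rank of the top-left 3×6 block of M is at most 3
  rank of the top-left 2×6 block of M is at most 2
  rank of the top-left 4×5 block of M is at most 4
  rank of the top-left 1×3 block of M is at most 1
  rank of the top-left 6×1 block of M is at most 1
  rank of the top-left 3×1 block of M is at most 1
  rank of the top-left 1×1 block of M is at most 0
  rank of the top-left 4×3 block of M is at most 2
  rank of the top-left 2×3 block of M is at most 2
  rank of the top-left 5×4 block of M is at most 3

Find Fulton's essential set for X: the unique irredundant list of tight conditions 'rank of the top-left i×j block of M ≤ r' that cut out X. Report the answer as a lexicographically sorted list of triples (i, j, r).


The tightest implied rank at each (i,j), from the 16 conditions:

  row 1: 0 | 1 | 1 | 1 | 1 | 1
  row 2: 1 | 2 | 2 | 2 | 2 | 2
  row 3: 1 | 2 | 2 | 2 | 3 | 3
  row 4: 1 | 2 | 2 | 2 | 3 | 4
  row 5: 1 | 2 | 3 | 3 | 4 | 5
  row 6: 1 | 2 | 3 | 4 | 5 | 6

giving w = (2, 1, 5, 6, 3, 4) via Δ²R.

2 SE-corners of the 5-cell Rothe diagram give Ess(w):

[(1, 1, 0), (4, 4, 2)]
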